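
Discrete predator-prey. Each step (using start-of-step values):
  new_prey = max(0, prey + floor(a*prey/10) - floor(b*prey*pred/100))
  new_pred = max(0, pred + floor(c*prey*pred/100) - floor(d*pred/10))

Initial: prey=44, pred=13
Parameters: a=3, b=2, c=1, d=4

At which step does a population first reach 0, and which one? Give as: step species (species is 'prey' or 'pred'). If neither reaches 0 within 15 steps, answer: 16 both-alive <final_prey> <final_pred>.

Answer: 16 both-alive 27 8

Derivation:
Step 1: prey: 44+13-11=46; pred: 13+5-5=13
Step 2: prey: 46+13-11=48; pred: 13+5-5=13
Step 3: prey: 48+14-12=50; pred: 13+6-5=14
Step 4: prey: 50+15-14=51; pred: 14+7-5=16
Step 5: prey: 51+15-16=50; pred: 16+8-6=18
Step 6: prey: 50+15-18=47; pred: 18+9-7=20
Step 7: prey: 47+14-18=43; pred: 20+9-8=21
Step 8: prey: 43+12-18=37; pred: 21+9-8=22
Step 9: prey: 37+11-16=32; pred: 22+8-8=22
Step 10: prey: 32+9-14=27; pred: 22+7-8=21
Step 11: prey: 27+8-11=24; pred: 21+5-8=18
Step 12: prey: 24+7-8=23; pred: 18+4-7=15
Step 13: prey: 23+6-6=23; pred: 15+3-6=12
Step 14: prey: 23+6-5=24; pred: 12+2-4=10
Step 15: prey: 24+7-4=27; pred: 10+2-4=8
No extinction within 15 steps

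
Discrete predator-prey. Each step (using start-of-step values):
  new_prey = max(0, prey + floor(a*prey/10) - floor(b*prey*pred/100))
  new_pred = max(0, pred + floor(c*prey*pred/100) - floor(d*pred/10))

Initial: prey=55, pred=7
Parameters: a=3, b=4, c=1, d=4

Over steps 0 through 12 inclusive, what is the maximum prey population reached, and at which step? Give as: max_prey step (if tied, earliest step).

Answer: 56 1

Derivation:
Step 1: prey: 55+16-15=56; pred: 7+3-2=8
Step 2: prey: 56+16-17=55; pred: 8+4-3=9
Step 3: prey: 55+16-19=52; pred: 9+4-3=10
Step 4: prey: 52+15-20=47; pred: 10+5-4=11
Step 5: prey: 47+14-20=41; pred: 11+5-4=12
Step 6: prey: 41+12-19=34; pred: 12+4-4=12
Step 7: prey: 34+10-16=28; pred: 12+4-4=12
Step 8: prey: 28+8-13=23; pred: 12+3-4=11
Step 9: prey: 23+6-10=19; pred: 11+2-4=9
Step 10: prey: 19+5-6=18; pred: 9+1-3=7
Step 11: prey: 18+5-5=18; pred: 7+1-2=6
Step 12: prey: 18+5-4=19; pred: 6+1-2=5
Max prey = 56 at step 1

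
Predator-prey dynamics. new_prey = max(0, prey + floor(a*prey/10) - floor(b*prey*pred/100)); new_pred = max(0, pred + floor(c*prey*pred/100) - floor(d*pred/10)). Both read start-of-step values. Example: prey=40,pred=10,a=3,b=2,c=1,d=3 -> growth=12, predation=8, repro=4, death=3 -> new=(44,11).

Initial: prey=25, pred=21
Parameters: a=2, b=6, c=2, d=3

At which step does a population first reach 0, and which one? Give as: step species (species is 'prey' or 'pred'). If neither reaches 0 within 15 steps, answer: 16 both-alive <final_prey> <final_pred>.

Answer: 1 prey

Derivation:
Step 1: prey: 25+5-31=0; pred: 21+10-6=25
First extinction: prey at step 1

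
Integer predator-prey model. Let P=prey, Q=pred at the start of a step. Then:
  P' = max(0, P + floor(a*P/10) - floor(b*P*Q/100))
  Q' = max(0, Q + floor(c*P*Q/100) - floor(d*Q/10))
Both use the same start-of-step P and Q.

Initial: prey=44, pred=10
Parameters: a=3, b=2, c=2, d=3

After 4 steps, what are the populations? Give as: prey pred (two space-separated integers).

Step 1: prey: 44+13-8=49; pred: 10+8-3=15
Step 2: prey: 49+14-14=49; pred: 15+14-4=25
Step 3: prey: 49+14-24=39; pred: 25+24-7=42
Step 4: prey: 39+11-32=18; pred: 42+32-12=62

Answer: 18 62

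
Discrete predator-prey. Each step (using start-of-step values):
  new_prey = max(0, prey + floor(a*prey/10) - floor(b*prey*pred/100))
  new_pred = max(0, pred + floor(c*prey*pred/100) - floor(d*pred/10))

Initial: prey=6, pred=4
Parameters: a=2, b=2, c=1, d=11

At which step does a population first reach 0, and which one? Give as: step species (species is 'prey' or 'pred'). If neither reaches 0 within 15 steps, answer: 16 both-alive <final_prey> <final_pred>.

Step 1: prey: 6+1-0=7; pred: 4+0-4=0
First extinction: pred at step 1

Answer: 1 pred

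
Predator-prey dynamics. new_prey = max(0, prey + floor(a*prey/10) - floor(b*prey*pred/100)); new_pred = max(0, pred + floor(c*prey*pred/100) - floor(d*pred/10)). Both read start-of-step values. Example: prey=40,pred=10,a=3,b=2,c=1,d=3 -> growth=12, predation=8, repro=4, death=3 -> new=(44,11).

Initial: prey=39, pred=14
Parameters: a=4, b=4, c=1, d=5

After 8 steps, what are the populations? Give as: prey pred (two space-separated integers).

Answer: 72 6

Derivation:
Step 1: prey: 39+15-21=33; pred: 14+5-7=12
Step 2: prey: 33+13-15=31; pred: 12+3-6=9
Step 3: prey: 31+12-11=32; pred: 9+2-4=7
Step 4: prey: 32+12-8=36; pred: 7+2-3=6
Step 5: prey: 36+14-8=42; pred: 6+2-3=5
Step 6: prey: 42+16-8=50; pred: 5+2-2=5
Step 7: prey: 50+20-10=60; pred: 5+2-2=5
Step 8: prey: 60+24-12=72; pred: 5+3-2=6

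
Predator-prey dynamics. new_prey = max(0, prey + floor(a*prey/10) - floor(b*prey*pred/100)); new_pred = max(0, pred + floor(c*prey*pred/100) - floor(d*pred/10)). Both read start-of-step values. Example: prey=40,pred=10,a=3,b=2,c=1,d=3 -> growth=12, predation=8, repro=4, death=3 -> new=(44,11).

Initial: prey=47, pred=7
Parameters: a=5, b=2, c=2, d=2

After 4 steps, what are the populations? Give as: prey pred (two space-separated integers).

Answer: 24 145

Derivation:
Step 1: prey: 47+23-6=64; pred: 7+6-1=12
Step 2: prey: 64+32-15=81; pred: 12+15-2=25
Step 3: prey: 81+40-40=81; pred: 25+40-5=60
Step 4: prey: 81+40-97=24; pred: 60+97-12=145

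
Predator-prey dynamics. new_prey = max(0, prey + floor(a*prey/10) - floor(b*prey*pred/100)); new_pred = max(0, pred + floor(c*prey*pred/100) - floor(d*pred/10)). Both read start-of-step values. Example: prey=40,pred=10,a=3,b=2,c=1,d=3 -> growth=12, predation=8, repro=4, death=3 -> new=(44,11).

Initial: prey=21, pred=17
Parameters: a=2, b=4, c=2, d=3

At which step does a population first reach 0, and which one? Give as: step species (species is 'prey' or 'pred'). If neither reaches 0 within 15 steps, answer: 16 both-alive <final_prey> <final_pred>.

Answer: 16 both-alive 2 3

Derivation:
Step 1: prey: 21+4-14=11; pred: 17+7-5=19
Step 2: prey: 11+2-8=5; pred: 19+4-5=18
Step 3: prey: 5+1-3=3; pred: 18+1-5=14
Step 4: prey: 3+0-1=2; pred: 14+0-4=10
Step 5: prey: 2+0-0=2; pred: 10+0-3=7
Step 6: prey: 2+0-0=2; pred: 7+0-2=5
Step 7: prey: 2+0-0=2; pred: 5+0-1=4
Step 8: prey: 2+0-0=2; pred: 4+0-1=3
Step 9: prey: 2+0-0=2; pred: 3+0-0=3
Steps 10-15: state stable at prey=2, pred=3 (no change)
No extinction within 15 steps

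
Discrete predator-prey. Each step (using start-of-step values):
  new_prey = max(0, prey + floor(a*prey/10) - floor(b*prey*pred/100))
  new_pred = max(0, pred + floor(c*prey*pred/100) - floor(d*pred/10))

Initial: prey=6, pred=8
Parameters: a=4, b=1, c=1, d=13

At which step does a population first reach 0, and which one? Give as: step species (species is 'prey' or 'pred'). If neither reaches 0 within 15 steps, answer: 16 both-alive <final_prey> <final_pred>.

Step 1: prey: 6+2-0=8; pred: 8+0-10=0
First extinction: pred at step 1

Answer: 1 pred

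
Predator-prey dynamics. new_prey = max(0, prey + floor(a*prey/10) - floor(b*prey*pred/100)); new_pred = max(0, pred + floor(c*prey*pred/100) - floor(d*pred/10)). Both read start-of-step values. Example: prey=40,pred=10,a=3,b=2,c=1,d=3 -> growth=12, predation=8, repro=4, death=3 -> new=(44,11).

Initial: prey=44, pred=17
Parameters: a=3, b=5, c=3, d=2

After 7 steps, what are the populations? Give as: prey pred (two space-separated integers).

Answer: 0 17

Derivation:
Step 1: prey: 44+13-37=20; pred: 17+22-3=36
Step 2: prey: 20+6-36=0; pred: 36+21-7=50
Step 3: prey: 0+0-0=0; pred: 50+0-10=40
Step 4: prey: 0+0-0=0; pred: 40+0-8=32
Step 5: prey: 0+0-0=0; pred: 32+0-6=26
Step 6: prey: 0+0-0=0; pred: 26+0-5=21
Step 7: prey: 0+0-0=0; pred: 21+0-4=17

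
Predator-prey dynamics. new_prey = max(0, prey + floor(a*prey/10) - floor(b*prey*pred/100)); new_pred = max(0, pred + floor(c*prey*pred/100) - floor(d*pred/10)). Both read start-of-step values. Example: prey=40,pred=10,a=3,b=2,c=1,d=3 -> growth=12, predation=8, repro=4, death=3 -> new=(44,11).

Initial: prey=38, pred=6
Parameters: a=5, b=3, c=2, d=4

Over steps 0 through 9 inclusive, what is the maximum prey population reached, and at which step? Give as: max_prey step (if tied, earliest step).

Step 1: prey: 38+19-6=51; pred: 6+4-2=8
Step 2: prey: 51+25-12=64; pred: 8+8-3=13
Step 3: prey: 64+32-24=72; pred: 13+16-5=24
Step 4: prey: 72+36-51=57; pred: 24+34-9=49
Step 5: prey: 57+28-83=2; pred: 49+55-19=85
Step 6: prey: 2+1-5=0; pred: 85+3-34=54
Step 7: prey: 0+0-0=0; pred: 54+0-21=33
Step 8: prey: 0+0-0=0; pred: 33+0-13=20
Step 9: prey: 0+0-0=0; pred: 20+0-8=12
Max prey = 72 at step 3

Answer: 72 3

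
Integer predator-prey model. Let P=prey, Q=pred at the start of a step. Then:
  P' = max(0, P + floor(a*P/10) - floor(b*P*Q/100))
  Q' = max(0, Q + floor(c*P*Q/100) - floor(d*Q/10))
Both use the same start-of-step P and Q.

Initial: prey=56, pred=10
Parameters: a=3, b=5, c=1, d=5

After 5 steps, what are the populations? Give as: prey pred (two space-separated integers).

Step 1: prey: 56+16-28=44; pred: 10+5-5=10
Step 2: prey: 44+13-22=35; pred: 10+4-5=9
Step 3: prey: 35+10-15=30; pred: 9+3-4=8
Step 4: prey: 30+9-12=27; pred: 8+2-4=6
Step 5: prey: 27+8-8=27; pred: 6+1-3=4

Answer: 27 4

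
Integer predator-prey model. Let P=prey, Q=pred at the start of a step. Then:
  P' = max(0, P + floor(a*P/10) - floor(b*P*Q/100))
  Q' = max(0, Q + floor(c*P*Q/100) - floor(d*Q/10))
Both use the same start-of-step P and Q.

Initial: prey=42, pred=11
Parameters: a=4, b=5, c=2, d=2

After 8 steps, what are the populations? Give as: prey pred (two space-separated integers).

Step 1: prey: 42+16-23=35; pred: 11+9-2=18
Step 2: prey: 35+14-31=18; pred: 18+12-3=27
Step 3: prey: 18+7-24=1; pred: 27+9-5=31
Step 4: prey: 1+0-1=0; pred: 31+0-6=25
Step 5: prey: 0+0-0=0; pred: 25+0-5=20
Step 6: prey: 0+0-0=0; pred: 20+0-4=16
Step 7: prey: 0+0-0=0; pred: 16+0-3=13
Step 8: prey: 0+0-0=0; pred: 13+0-2=11

Answer: 0 11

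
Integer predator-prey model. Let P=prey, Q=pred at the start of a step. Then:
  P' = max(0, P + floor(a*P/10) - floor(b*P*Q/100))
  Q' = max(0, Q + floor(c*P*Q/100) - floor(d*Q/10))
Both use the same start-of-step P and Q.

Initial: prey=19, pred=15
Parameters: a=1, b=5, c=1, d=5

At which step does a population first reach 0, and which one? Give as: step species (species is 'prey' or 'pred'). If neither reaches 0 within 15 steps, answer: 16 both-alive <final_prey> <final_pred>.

Step 1: prey: 19+1-14=6; pred: 15+2-7=10
Step 2: prey: 6+0-3=3; pred: 10+0-5=5
Step 3: prey: 3+0-0=3; pred: 5+0-2=3
Step 4: prey: 3+0-0=3; pred: 3+0-1=2
Step 5: prey: 3+0-0=3; pred: 2+0-1=1
Step 6: prey: 3+0-0=3; pred: 1+0-0=1
Steps 7-15: state stable at prey=3, pred=1 (no change)
No extinction within 15 steps

Answer: 16 both-alive 3 1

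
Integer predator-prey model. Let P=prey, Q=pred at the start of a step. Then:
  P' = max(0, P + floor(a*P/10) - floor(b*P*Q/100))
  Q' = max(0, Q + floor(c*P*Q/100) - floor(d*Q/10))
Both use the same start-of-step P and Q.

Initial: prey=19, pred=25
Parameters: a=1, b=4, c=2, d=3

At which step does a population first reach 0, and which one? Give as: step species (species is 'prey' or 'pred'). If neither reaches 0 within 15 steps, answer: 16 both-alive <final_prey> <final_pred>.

Step 1: prey: 19+1-19=1; pred: 25+9-7=27
Step 2: prey: 1+0-1=0; pred: 27+0-8=19
First extinction: prey at step 2

Answer: 2 prey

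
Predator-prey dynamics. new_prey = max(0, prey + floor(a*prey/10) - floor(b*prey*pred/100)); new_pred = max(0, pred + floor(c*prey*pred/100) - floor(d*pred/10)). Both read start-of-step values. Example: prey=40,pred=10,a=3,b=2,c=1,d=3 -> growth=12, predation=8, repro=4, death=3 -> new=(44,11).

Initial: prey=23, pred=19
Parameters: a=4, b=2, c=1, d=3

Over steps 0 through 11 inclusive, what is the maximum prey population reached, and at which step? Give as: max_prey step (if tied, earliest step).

Answer: 40 9

Derivation:
Step 1: prey: 23+9-8=24; pred: 19+4-5=18
Step 2: prey: 24+9-8=25; pred: 18+4-5=17
Step 3: prey: 25+10-8=27; pred: 17+4-5=16
Step 4: prey: 27+10-8=29; pred: 16+4-4=16
Step 5: prey: 29+11-9=31; pred: 16+4-4=16
Step 6: prey: 31+12-9=34; pred: 16+4-4=16
Step 7: prey: 34+13-10=37; pred: 16+5-4=17
Step 8: prey: 37+14-12=39; pred: 17+6-5=18
Step 9: prey: 39+15-14=40; pred: 18+7-5=20
Step 10: prey: 40+16-16=40; pred: 20+8-6=22
Step 11: prey: 40+16-17=39; pred: 22+8-6=24
Max prey = 40 at step 9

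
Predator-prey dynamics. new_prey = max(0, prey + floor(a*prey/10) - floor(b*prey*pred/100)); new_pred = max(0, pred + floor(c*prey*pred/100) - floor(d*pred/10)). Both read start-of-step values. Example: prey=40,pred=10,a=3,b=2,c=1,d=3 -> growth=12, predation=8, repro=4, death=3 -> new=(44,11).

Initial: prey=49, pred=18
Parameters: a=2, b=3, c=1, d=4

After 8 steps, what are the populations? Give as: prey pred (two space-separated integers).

Answer: 13 2

Derivation:
Step 1: prey: 49+9-26=32; pred: 18+8-7=19
Step 2: prey: 32+6-18=20; pred: 19+6-7=18
Step 3: prey: 20+4-10=14; pred: 18+3-7=14
Step 4: prey: 14+2-5=11; pred: 14+1-5=10
Step 5: prey: 11+2-3=10; pred: 10+1-4=7
Step 6: prey: 10+2-2=10; pred: 7+0-2=5
Step 7: prey: 10+2-1=11; pred: 5+0-2=3
Step 8: prey: 11+2-0=13; pred: 3+0-1=2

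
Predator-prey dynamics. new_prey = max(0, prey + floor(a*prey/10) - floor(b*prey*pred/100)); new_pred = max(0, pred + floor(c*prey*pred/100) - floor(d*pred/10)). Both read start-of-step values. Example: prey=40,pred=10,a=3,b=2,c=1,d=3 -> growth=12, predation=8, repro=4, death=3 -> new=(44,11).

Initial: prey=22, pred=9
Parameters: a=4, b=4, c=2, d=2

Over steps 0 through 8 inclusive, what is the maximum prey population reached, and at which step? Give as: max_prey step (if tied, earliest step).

Step 1: prey: 22+8-7=23; pred: 9+3-1=11
Step 2: prey: 23+9-10=22; pred: 11+5-2=14
Step 3: prey: 22+8-12=18; pred: 14+6-2=18
Step 4: prey: 18+7-12=13; pred: 18+6-3=21
Step 5: prey: 13+5-10=8; pred: 21+5-4=22
Step 6: prey: 8+3-7=4; pred: 22+3-4=21
Step 7: prey: 4+1-3=2; pred: 21+1-4=18
Step 8: prey: 2+0-1=1; pred: 18+0-3=15
Max prey = 23 at step 1

Answer: 23 1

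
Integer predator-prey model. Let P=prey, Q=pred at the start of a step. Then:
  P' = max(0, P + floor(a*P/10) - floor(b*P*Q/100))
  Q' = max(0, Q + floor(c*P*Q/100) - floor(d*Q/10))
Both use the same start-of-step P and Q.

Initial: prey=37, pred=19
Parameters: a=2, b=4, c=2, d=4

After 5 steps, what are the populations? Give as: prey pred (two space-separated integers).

Step 1: prey: 37+7-28=16; pred: 19+14-7=26
Step 2: prey: 16+3-16=3; pred: 26+8-10=24
Step 3: prey: 3+0-2=1; pred: 24+1-9=16
Step 4: prey: 1+0-0=1; pred: 16+0-6=10
Step 5: prey: 1+0-0=1; pred: 10+0-4=6

Answer: 1 6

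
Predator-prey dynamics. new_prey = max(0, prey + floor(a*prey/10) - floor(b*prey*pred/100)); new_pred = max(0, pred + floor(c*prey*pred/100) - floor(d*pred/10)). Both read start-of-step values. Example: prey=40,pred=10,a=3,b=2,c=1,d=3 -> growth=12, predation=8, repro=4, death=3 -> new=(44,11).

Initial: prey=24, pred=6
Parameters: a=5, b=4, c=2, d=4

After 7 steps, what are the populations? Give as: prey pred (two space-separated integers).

Answer: 0 42

Derivation:
Step 1: prey: 24+12-5=31; pred: 6+2-2=6
Step 2: prey: 31+15-7=39; pred: 6+3-2=7
Step 3: prey: 39+19-10=48; pred: 7+5-2=10
Step 4: prey: 48+24-19=53; pred: 10+9-4=15
Step 5: prey: 53+26-31=48; pred: 15+15-6=24
Step 6: prey: 48+24-46=26; pred: 24+23-9=38
Step 7: prey: 26+13-39=0; pred: 38+19-15=42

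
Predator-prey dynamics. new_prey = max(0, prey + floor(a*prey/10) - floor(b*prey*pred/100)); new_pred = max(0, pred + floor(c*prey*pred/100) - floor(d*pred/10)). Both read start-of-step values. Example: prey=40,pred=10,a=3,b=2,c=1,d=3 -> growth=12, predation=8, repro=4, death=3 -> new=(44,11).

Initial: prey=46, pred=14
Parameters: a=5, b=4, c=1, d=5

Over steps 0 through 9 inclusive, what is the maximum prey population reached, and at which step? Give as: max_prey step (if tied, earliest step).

Answer: 81 9

Derivation:
Step 1: prey: 46+23-25=44; pred: 14+6-7=13
Step 2: prey: 44+22-22=44; pred: 13+5-6=12
Step 3: prey: 44+22-21=45; pred: 12+5-6=11
Step 4: prey: 45+22-19=48; pred: 11+4-5=10
Step 5: prey: 48+24-19=53; pred: 10+4-5=9
Step 6: prey: 53+26-19=60; pred: 9+4-4=9
Step 7: prey: 60+30-21=69; pred: 9+5-4=10
Step 8: prey: 69+34-27=76; pred: 10+6-5=11
Step 9: prey: 76+38-33=81; pred: 11+8-5=14
Max prey = 81 at step 9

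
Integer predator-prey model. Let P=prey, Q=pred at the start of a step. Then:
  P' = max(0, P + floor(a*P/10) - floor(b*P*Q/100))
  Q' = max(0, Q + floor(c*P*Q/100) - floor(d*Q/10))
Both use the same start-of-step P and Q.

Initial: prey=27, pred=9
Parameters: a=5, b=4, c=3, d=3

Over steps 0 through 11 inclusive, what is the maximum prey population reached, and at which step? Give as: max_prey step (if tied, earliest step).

Answer: 31 1

Derivation:
Step 1: prey: 27+13-9=31; pred: 9+7-2=14
Step 2: prey: 31+15-17=29; pred: 14+13-4=23
Step 3: prey: 29+14-26=17; pred: 23+20-6=37
Step 4: prey: 17+8-25=0; pred: 37+18-11=44
Step 5: prey: 0+0-0=0; pred: 44+0-13=31
Step 6: prey: 0+0-0=0; pred: 31+0-9=22
Step 7: prey: 0+0-0=0; pred: 22+0-6=16
Step 8: prey: 0+0-0=0; pred: 16+0-4=12
Step 9: prey: 0+0-0=0; pred: 12+0-3=9
Step 10: prey: 0+0-0=0; pred: 9+0-2=7
Step 11: prey: 0+0-0=0; pred: 7+0-2=5
Max prey = 31 at step 1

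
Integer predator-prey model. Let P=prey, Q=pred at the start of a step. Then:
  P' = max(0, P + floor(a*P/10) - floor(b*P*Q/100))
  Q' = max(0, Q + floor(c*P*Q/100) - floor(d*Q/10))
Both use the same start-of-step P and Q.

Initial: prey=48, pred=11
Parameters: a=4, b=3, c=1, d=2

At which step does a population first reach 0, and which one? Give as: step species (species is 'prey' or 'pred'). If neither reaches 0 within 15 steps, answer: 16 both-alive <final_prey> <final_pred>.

Answer: 16 both-alive 1 6

Derivation:
Step 1: prey: 48+19-15=52; pred: 11+5-2=14
Step 2: prey: 52+20-21=51; pred: 14+7-2=19
Step 3: prey: 51+20-29=42; pred: 19+9-3=25
Step 4: prey: 42+16-31=27; pred: 25+10-5=30
Step 5: prey: 27+10-24=13; pred: 30+8-6=32
Step 6: prey: 13+5-12=6; pred: 32+4-6=30
Step 7: prey: 6+2-5=3; pred: 30+1-6=25
Step 8: prey: 3+1-2=2; pred: 25+0-5=20
Step 9: prey: 2+0-1=1; pred: 20+0-4=16
Step 10: prey: 1+0-0=1; pred: 16+0-3=13
Step 11: prey: 1+0-0=1; pred: 13+0-2=11
Step 12: prey: 1+0-0=1; pred: 11+0-2=9
Step 13: prey: 1+0-0=1; pred: 9+0-1=8
Step 14: prey: 1+0-0=1; pred: 8+0-1=7
Step 15: prey: 1+0-0=1; pred: 7+0-1=6
No extinction within 15 steps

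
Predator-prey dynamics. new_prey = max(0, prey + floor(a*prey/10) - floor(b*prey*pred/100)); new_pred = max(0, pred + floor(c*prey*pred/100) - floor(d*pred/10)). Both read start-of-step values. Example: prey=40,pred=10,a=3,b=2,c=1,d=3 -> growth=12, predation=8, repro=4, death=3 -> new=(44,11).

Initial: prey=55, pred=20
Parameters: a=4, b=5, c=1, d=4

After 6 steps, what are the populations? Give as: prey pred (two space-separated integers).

Step 1: prey: 55+22-55=22; pred: 20+11-8=23
Step 2: prey: 22+8-25=5; pred: 23+5-9=19
Step 3: prey: 5+2-4=3; pred: 19+0-7=12
Step 4: prey: 3+1-1=3; pred: 12+0-4=8
Step 5: prey: 3+1-1=3; pred: 8+0-3=5
Step 6: prey: 3+1-0=4; pred: 5+0-2=3

Answer: 4 3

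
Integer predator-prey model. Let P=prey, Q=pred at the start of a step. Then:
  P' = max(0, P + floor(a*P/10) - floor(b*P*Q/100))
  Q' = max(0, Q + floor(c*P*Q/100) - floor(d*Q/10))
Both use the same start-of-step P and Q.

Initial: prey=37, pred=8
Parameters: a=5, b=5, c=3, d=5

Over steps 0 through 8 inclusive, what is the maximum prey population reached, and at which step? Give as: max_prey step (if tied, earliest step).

Answer: 41 1

Derivation:
Step 1: prey: 37+18-14=41; pred: 8+8-4=12
Step 2: prey: 41+20-24=37; pred: 12+14-6=20
Step 3: prey: 37+18-37=18; pred: 20+22-10=32
Step 4: prey: 18+9-28=0; pred: 32+17-16=33
Step 5: prey: 0+0-0=0; pred: 33+0-16=17
Step 6: prey: 0+0-0=0; pred: 17+0-8=9
Step 7: prey: 0+0-0=0; pred: 9+0-4=5
Step 8: prey: 0+0-0=0; pred: 5+0-2=3
Max prey = 41 at step 1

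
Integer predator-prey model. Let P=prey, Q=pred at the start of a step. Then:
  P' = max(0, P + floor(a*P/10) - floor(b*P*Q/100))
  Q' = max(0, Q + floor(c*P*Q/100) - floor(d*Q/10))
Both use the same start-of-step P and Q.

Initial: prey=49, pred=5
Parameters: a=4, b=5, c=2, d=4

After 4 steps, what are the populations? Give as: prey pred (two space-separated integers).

Answer: 14 34

Derivation:
Step 1: prey: 49+19-12=56; pred: 5+4-2=7
Step 2: prey: 56+22-19=59; pred: 7+7-2=12
Step 3: prey: 59+23-35=47; pred: 12+14-4=22
Step 4: prey: 47+18-51=14; pred: 22+20-8=34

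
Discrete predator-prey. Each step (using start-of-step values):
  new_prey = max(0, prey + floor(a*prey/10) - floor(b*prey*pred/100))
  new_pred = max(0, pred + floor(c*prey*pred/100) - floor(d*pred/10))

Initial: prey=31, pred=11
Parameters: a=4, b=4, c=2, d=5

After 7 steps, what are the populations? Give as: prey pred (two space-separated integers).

Answer: 17 8

Derivation:
Step 1: prey: 31+12-13=30; pred: 11+6-5=12
Step 2: prey: 30+12-14=28; pred: 12+7-6=13
Step 3: prey: 28+11-14=25; pred: 13+7-6=14
Step 4: prey: 25+10-14=21; pred: 14+7-7=14
Step 5: prey: 21+8-11=18; pred: 14+5-7=12
Step 6: prey: 18+7-8=17; pred: 12+4-6=10
Step 7: prey: 17+6-6=17; pred: 10+3-5=8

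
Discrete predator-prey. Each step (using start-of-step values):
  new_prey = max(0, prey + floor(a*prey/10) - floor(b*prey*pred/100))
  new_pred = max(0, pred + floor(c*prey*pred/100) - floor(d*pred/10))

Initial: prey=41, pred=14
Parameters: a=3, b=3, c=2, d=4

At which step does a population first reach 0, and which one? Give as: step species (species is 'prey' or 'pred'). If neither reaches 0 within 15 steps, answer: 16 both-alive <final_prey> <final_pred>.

Answer: 16 both-alive 2 2

Derivation:
Step 1: prey: 41+12-17=36; pred: 14+11-5=20
Step 2: prey: 36+10-21=25; pred: 20+14-8=26
Step 3: prey: 25+7-19=13; pred: 26+13-10=29
Step 4: prey: 13+3-11=5; pred: 29+7-11=25
Step 5: prey: 5+1-3=3; pred: 25+2-10=17
Step 6: prey: 3+0-1=2; pred: 17+1-6=12
Step 7: prey: 2+0-0=2; pred: 12+0-4=8
Step 8: prey: 2+0-0=2; pred: 8+0-3=5
Step 9: prey: 2+0-0=2; pred: 5+0-2=3
Step 10: prey: 2+0-0=2; pred: 3+0-1=2
Step 11: prey: 2+0-0=2; pred: 2+0-0=2
Steps 12-15: state stable at prey=2, pred=2 (no change)
No extinction within 15 steps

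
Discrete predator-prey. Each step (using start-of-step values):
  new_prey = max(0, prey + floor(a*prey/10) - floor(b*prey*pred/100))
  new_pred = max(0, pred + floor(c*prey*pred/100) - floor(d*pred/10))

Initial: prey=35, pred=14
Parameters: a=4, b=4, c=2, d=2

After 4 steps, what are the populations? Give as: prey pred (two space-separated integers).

Step 1: prey: 35+14-19=30; pred: 14+9-2=21
Step 2: prey: 30+12-25=17; pred: 21+12-4=29
Step 3: prey: 17+6-19=4; pred: 29+9-5=33
Step 4: prey: 4+1-5=0; pred: 33+2-6=29

Answer: 0 29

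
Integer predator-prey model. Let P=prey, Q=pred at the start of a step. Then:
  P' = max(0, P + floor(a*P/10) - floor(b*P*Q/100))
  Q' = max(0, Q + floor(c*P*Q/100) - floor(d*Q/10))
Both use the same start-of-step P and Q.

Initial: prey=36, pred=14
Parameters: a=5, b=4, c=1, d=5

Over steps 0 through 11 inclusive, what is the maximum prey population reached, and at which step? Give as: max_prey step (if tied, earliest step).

Answer: 107 9

Derivation:
Step 1: prey: 36+18-20=34; pred: 14+5-7=12
Step 2: prey: 34+17-16=35; pred: 12+4-6=10
Step 3: prey: 35+17-14=38; pred: 10+3-5=8
Step 4: prey: 38+19-12=45; pred: 8+3-4=7
Step 5: prey: 45+22-12=55; pred: 7+3-3=7
Step 6: prey: 55+27-15=67; pred: 7+3-3=7
Step 7: prey: 67+33-18=82; pred: 7+4-3=8
Step 8: prey: 82+41-26=97; pred: 8+6-4=10
Step 9: prey: 97+48-38=107; pred: 10+9-5=14
Step 10: prey: 107+53-59=101; pred: 14+14-7=21
Step 11: prey: 101+50-84=67; pred: 21+21-10=32
Max prey = 107 at step 9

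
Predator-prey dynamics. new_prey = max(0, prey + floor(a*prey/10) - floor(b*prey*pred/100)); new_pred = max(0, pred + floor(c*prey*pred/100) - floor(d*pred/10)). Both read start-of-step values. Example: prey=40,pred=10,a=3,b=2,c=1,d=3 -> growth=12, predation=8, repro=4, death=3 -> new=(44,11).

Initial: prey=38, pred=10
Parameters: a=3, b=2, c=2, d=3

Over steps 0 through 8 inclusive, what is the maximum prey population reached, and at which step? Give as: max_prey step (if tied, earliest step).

Step 1: prey: 38+11-7=42; pred: 10+7-3=14
Step 2: prey: 42+12-11=43; pred: 14+11-4=21
Step 3: prey: 43+12-18=37; pred: 21+18-6=33
Step 4: prey: 37+11-24=24; pred: 33+24-9=48
Step 5: prey: 24+7-23=8; pred: 48+23-14=57
Step 6: prey: 8+2-9=1; pred: 57+9-17=49
Step 7: prey: 1+0-0=1; pred: 49+0-14=35
Step 8: prey: 1+0-0=1; pred: 35+0-10=25
Max prey = 43 at step 2

Answer: 43 2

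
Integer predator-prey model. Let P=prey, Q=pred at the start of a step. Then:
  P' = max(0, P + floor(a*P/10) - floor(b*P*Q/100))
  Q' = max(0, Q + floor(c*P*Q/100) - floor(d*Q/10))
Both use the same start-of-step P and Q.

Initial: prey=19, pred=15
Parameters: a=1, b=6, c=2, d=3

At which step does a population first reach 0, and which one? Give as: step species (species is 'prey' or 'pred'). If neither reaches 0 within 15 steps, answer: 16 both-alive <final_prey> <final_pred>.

Step 1: prey: 19+1-17=3; pred: 15+5-4=16
Step 2: prey: 3+0-2=1; pred: 16+0-4=12
Step 3: prey: 1+0-0=1; pred: 12+0-3=9
Step 4: prey: 1+0-0=1; pred: 9+0-2=7
Step 5: prey: 1+0-0=1; pred: 7+0-2=5
Step 6: prey: 1+0-0=1; pred: 5+0-1=4
Step 7: prey: 1+0-0=1; pred: 4+0-1=3
Step 8: prey: 1+0-0=1; pred: 3+0-0=3
Steps 9-15: state stable at prey=1, pred=3 (no change)
No extinction within 15 steps

Answer: 16 both-alive 1 3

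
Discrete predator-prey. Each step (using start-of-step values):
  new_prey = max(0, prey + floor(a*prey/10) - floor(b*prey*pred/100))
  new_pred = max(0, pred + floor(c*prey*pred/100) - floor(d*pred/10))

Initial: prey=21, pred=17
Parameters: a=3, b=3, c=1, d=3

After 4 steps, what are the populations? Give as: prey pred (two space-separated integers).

Answer: 14 9

Derivation:
Step 1: prey: 21+6-10=17; pred: 17+3-5=15
Step 2: prey: 17+5-7=15; pred: 15+2-4=13
Step 3: prey: 15+4-5=14; pred: 13+1-3=11
Step 4: prey: 14+4-4=14; pred: 11+1-3=9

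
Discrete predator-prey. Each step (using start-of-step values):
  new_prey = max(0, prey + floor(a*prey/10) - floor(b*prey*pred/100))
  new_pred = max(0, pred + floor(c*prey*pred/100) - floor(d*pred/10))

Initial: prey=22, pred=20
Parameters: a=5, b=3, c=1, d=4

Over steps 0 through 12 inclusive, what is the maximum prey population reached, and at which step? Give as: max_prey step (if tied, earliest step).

Step 1: prey: 22+11-13=20; pred: 20+4-8=16
Step 2: prey: 20+10-9=21; pred: 16+3-6=13
Step 3: prey: 21+10-8=23; pred: 13+2-5=10
Step 4: prey: 23+11-6=28; pred: 10+2-4=8
Step 5: prey: 28+14-6=36; pred: 8+2-3=7
Step 6: prey: 36+18-7=47; pred: 7+2-2=7
Step 7: prey: 47+23-9=61; pred: 7+3-2=8
Step 8: prey: 61+30-14=77; pred: 8+4-3=9
Step 9: prey: 77+38-20=95; pred: 9+6-3=12
Step 10: prey: 95+47-34=108; pred: 12+11-4=19
Step 11: prey: 108+54-61=101; pred: 19+20-7=32
Step 12: prey: 101+50-96=55; pred: 32+32-12=52
Max prey = 108 at step 10

Answer: 108 10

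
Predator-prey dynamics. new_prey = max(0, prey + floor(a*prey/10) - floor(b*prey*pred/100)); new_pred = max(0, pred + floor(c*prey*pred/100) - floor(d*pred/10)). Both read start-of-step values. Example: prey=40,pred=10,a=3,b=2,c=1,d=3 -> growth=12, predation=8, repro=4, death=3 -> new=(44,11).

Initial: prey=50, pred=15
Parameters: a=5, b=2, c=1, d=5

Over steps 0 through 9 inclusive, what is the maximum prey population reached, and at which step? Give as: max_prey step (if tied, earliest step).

Step 1: prey: 50+25-15=60; pred: 15+7-7=15
Step 2: prey: 60+30-18=72; pred: 15+9-7=17
Step 3: prey: 72+36-24=84; pred: 17+12-8=21
Step 4: prey: 84+42-35=91; pred: 21+17-10=28
Step 5: prey: 91+45-50=86; pred: 28+25-14=39
Step 6: prey: 86+43-67=62; pred: 39+33-19=53
Step 7: prey: 62+31-65=28; pred: 53+32-26=59
Step 8: prey: 28+14-33=9; pred: 59+16-29=46
Step 9: prey: 9+4-8=5; pred: 46+4-23=27
Max prey = 91 at step 4

Answer: 91 4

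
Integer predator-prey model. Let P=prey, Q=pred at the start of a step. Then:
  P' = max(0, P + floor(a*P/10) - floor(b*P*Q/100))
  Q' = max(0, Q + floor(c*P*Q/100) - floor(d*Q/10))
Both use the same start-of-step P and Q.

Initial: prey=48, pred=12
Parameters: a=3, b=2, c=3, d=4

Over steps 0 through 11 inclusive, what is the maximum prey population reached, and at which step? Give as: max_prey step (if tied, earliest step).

Answer: 51 1

Derivation:
Step 1: prey: 48+14-11=51; pred: 12+17-4=25
Step 2: prey: 51+15-25=41; pred: 25+38-10=53
Step 3: prey: 41+12-43=10; pred: 53+65-21=97
Step 4: prey: 10+3-19=0; pred: 97+29-38=88
Step 5: prey: 0+0-0=0; pred: 88+0-35=53
Step 6: prey: 0+0-0=0; pred: 53+0-21=32
Step 7: prey: 0+0-0=0; pred: 32+0-12=20
Step 8: prey: 0+0-0=0; pred: 20+0-8=12
Step 9: prey: 0+0-0=0; pred: 12+0-4=8
Step 10: prey: 0+0-0=0; pred: 8+0-3=5
Step 11: prey: 0+0-0=0; pred: 5+0-2=3
Max prey = 51 at step 1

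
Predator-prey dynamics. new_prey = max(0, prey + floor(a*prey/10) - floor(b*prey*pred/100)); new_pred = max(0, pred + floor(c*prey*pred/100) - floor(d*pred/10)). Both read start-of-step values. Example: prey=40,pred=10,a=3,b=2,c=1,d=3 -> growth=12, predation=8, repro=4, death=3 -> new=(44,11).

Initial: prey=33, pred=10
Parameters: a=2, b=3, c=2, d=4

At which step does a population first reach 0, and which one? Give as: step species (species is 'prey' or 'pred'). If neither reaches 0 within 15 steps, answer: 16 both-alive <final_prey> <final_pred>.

Step 1: prey: 33+6-9=30; pred: 10+6-4=12
Step 2: prey: 30+6-10=26; pred: 12+7-4=15
Step 3: prey: 26+5-11=20; pred: 15+7-6=16
Step 4: prey: 20+4-9=15; pred: 16+6-6=16
Step 5: prey: 15+3-7=11; pred: 16+4-6=14
Step 6: prey: 11+2-4=9; pred: 14+3-5=12
Step 7: prey: 9+1-3=7; pred: 12+2-4=10
Step 8: prey: 7+1-2=6; pred: 10+1-4=7
Step 9: prey: 6+1-1=6; pred: 7+0-2=5
Step 10: prey: 6+1-0=7; pred: 5+0-2=3
Step 11: prey: 7+1-0=8; pred: 3+0-1=2
Step 12: prey: 8+1-0=9; pred: 2+0-0=2
Step 13: prey: 9+1-0=10; pred: 2+0-0=2
Step 14: prey: 10+2-0=12; pred: 2+0-0=2
Step 15: prey: 12+2-0=14; pred: 2+0-0=2
No extinction within 15 steps

Answer: 16 both-alive 14 2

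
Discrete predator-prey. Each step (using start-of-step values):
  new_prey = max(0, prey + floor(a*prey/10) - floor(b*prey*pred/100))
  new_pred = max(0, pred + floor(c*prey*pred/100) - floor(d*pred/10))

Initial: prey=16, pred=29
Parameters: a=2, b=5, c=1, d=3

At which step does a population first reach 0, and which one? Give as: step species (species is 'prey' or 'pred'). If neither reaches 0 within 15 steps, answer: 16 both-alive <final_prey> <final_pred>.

Step 1: prey: 16+3-23=0; pred: 29+4-8=25
First extinction: prey at step 1

Answer: 1 prey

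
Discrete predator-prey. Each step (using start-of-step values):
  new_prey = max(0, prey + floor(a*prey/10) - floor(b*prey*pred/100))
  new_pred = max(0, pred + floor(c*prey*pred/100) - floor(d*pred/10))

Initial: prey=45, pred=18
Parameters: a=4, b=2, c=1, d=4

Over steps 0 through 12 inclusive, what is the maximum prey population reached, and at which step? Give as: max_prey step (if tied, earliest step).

Answer: 48 2

Derivation:
Step 1: prey: 45+18-16=47; pred: 18+8-7=19
Step 2: prey: 47+18-17=48; pred: 19+8-7=20
Step 3: prey: 48+19-19=48; pred: 20+9-8=21
Step 4: prey: 48+19-20=47; pred: 21+10-8=23
Step 5: prey: 47+18-21=44; pred: 23+10-9=24
Step 6: prey: 44+17-21=40; pred: 24+10-9=25
Step 7: prey: 40+16-20=36; pred: 25+10-10=25
Step 8: prey: 36+14-18=32; pred: 25+9-10=24
Step 9: prey: 32+12-15=29; pred: 24+7-9=22
Step 10: prey: 29+11-12=28; pred: 22+6-8=20
Step 11: prey: 28+11-11=28; pred: 20+5-8=17
Step 12: prey: 28+11-9=30; pred: 17+4-6=15
Max prey = 48 at step 2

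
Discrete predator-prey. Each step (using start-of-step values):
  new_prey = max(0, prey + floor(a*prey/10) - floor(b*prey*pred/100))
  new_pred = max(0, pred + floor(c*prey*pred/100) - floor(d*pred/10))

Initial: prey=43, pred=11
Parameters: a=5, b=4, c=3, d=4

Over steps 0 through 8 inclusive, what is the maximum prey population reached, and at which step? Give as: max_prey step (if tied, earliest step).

Answer: 46 1

Derivation:
Step 1: prey: 43+21-18=46; pred: 11+14-4=21
Step 2: prey: 46+23-38=31; pred: 21+28-8=41
Step 3: prey: 31+15-50=0; pred: 41+38-16=63
Step 4: prey: 0+0-0=0; pred: 63+0-25=38
Step 5: prey: 0+0-0=0; pred: 38+0-15=23
Step 6: prey: 0+0-0=0; pred: 23+0-9=14
Step 7: prey: 0+0-0=0; pred: 14+0-5=9
Step 8: prey: 0+0-0=0; pred: 9+0-3=6
Max prey = 46 at step 1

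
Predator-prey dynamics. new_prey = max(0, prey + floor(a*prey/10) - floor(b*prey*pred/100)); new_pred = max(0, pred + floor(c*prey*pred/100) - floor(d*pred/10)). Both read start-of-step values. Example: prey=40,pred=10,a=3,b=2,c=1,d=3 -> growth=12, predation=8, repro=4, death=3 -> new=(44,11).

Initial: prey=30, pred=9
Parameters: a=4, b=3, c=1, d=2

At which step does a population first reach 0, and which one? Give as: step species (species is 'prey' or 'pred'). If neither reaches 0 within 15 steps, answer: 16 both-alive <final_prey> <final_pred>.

Answer: 16 both-alive 7 9

Derivation:
Step 1: prey: 30+12-8=34; pred: 9+2-1=10
Step 2: prey: 34+13-10=37; pred: 10+3-2=11
Step 3: prey: 37+14-12=39; pred: 11+4-2=13
Step 4: prey: 39+15-15=39; pred: 13+5-2=16
Step 5: prey: 39+15-18=36; pred: 16+6-3=19
Step 6: prey: 36+14-20=30; pred: 19+6-3=22
Step 7: prey: 30+12-19=23; pred: 22+6-4=24
Step 8: prey: 23+9-16=16; pred: 24+5-4=25
Step 9: prey: 16+6-12=10; pred: 25+4-5=24
Step 10: prey: 10+4-7=7; pred: 24+2-4=22
Step 11: prey: 7+2-4=5; pred: 22+1-4=19
Step 12: prey: 5+2-2=5; pred: 19+0-3=16
Step 13: prey: 5+2-2=5; pred: 16+0-3=13
Step 14: prey: 5+2-1=6; pred: 13+0-2=11
Step 15: prey: 6+2-1=7; pred: 11+0-2=9
No extinction within 15 steps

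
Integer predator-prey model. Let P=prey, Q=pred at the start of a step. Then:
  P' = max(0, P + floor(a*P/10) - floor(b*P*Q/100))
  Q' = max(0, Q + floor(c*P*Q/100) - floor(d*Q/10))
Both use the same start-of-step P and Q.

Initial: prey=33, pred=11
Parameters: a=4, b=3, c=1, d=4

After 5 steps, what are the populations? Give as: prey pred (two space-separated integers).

Answer: 57 11

Derivation:
Step 1: prey: 33+13-10=36; pred: 11+3-4=10
Step 2: prey: 36+14-10=40; pred: 10+3-4=9
Step 3: prey: 40+16-10=46; pred: 9+3-3=9
Step 4: prey: 46+18-12=52; pred: 9+4-3=10
Step 5: prey: 52+20-15=57; pred: 10+5-4=11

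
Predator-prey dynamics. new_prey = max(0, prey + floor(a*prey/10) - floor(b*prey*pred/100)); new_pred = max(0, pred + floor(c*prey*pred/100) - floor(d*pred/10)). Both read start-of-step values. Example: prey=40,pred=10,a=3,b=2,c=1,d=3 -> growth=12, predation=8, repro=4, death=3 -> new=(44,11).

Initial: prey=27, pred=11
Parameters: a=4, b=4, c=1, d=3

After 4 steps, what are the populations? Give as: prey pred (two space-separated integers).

Answer: 28 9

Derivation:
Step 1: prey: 27+10-11=26; pred: 11+2-3=10
Step 2: prey: 26+10-10=26; pred: 10+2-3=9
Step 3: prey: 26+10-9=27; pred: 9+2-2=9
Step 4: prey: 27+10-9=28; pred: 9+2-2=9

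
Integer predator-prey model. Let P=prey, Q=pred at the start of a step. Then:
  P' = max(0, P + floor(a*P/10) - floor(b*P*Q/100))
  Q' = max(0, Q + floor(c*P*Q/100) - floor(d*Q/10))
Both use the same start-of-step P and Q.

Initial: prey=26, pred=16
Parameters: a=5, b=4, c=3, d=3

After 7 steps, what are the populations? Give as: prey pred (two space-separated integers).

Step 1: prey: 26+13-16=23; pred: 16+12-4=24
Step 2: prey: 23+11-22=12; pred: 24+16-7=33
Step 3: prey: 12+6-15=3; pred: 33+11-9=35
Step 4: prey: 3+1-4=0; pred: 35+3-10=28
Step 5: prey: 0+0-0=0; pred: 28+0-8=20
Step 6: prey: 0+0-0=0; pred: 20+0-6=14
Step 7: prey: 0+0-0=0; pred: 14+0-4=10

Answer: 0 10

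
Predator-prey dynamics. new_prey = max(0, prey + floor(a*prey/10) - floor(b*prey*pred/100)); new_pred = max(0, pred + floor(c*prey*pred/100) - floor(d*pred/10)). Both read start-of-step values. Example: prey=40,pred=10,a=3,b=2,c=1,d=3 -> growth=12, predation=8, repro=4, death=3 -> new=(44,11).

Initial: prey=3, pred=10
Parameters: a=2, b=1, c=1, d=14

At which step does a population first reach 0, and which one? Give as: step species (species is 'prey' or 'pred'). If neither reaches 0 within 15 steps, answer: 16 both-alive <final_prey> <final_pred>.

Step 1: prey: 3+0-0=3; pred: 10+0-14=0
First extinction: pred at step 1

Answer: 1 pred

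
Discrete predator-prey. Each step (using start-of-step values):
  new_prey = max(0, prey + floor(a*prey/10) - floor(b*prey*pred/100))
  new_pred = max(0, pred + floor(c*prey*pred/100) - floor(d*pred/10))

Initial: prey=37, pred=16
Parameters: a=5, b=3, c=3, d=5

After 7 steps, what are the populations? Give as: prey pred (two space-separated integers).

Answer: 0 6

Derivation:
Step 1: prey: 37+18-17=38; pred: 16+17-8=25
Step 2: prey: 38+19-28=29; pred: 25+28-12=41
Step 3: prey: 29+14-35=8; pred: 41+35-20=56
Step 4: prey: 8+4-13=0; pred: 56+13-28=41
Step 5: prey: 0+0-0=0; pred: 41+0-20=21
Step 6: prey: 0+0-0=0; pred: 21+0-10=11
Step 7: prey: 0+0-0=0; pred: 11+0-5=6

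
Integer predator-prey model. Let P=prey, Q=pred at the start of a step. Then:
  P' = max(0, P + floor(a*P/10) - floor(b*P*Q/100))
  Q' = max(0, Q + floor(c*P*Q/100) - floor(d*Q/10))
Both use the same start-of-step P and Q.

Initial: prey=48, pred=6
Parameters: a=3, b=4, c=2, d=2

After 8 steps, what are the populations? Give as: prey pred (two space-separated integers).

Answer: 0 18

Derivation:
Step 1: prey: 48+14-11=51; pred: 6+5-1=10
Step 2: prey: 51+15-20=46; pred: 10+10-2=18
Step 3: prey: 46+13-33=26; pred: 18+16-3=31
Step 4: prey: 26+7-32=1; pred: 31+16-6=41
Step 5: prey: 1+0-1=0; pred: 41+0-8=33
Step 6: prey: 0+0-0=0; pred: 33+0-6=27
Step 7: prey: 0+0-0=0; pred: 27+0-5=22
Step 8: prey: 0+0-0=0; pred: 22+0-4=18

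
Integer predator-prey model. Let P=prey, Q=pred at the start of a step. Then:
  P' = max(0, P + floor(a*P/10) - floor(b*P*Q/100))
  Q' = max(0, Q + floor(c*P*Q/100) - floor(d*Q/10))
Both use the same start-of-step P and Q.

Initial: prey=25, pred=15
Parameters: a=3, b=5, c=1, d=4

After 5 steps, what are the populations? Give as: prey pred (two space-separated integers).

Step 1: prey: 25+7-18=14; pred: 15+3-6=12
Step 2: prey: 14+4-8=10; pred: 12+1-4=9
Step 3: prey: 10+3-4=9; pred: 9+0-3=6
Step 4: prey: 9+2-2=9; pred: 6+0-2=4
Step 5: prey: 9+2-1=10; pred: 4+0-1=3

Answer: 10 3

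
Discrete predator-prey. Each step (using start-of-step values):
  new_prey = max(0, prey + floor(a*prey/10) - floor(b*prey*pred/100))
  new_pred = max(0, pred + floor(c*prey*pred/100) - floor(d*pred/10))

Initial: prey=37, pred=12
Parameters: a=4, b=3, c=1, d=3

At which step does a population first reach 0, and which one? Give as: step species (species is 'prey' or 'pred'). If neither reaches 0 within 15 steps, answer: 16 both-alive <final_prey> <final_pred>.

Answer: 16 both-alive 29 9

Derivation:
Step 1: prey: 37+14-13=38; pred: 12+4-3=13
Step 2: prey: 38+15-14=39; pred: 13+4-3=14
Step 3: prey: 39+15-16=38; pred: 14+5-4=15
Step 4: prey: 38+15-17=36; pred: 15+5-4=16
Step 5: prey: 36+14-17=33; pred: 16+5-4=17
Step 6: prey: 33+13-16=30; pred: 17+5-5=17
Step 7: prey: 30+12-15=27; pred: 17+5-5=17
Step 8: prey: 27+10-13=24; pred: 17+4-5=16
Step 9: prey: 24+9-11=22; pred: 16+3-4=15
Step 10: prey: 22+8-9=21; pred: 15+3-4=14
Step 11: prey: 21+8-8=21; pred: 14+2-4=12
Step 12: prey: 21+8-7=22; pred: 12+2-3=11
Step 13: prey: 22+8-7=23; pred: 11+2-3=10
Step 14: prey: 23+9-6=26; pred: 10+2-3=9
Step 15: prey: 26+10-7=29; pred: 9+2-2=9
No extinction within 15 steps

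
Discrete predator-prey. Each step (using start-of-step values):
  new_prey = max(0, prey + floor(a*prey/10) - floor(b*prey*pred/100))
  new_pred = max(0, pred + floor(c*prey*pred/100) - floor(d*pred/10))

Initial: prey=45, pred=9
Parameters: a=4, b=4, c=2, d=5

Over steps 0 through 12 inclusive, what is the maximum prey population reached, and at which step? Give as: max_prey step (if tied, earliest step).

Answer: 47 1

Derivation:
Step 1: prey: 45+18-16=47; pred: 9+8-4=13
Step 2: prey: 47+18-24=41; pred: 13+12-6=19
Step 3: prey: 41+16-31=26; pred: 19+15-9=25
Step 4: prey: 26+10-26=10; pred: 25+13-12=26
Step 5: prey: 10+4-10=4; pred: 26+5-13=18
Step 6: prey: 4+1-2=3; pred: 18+1-9=10
Step 7: prey: 3+1-1=3; pred: 10+0-5=5
Step 8: prey: 3+1-0=4; pred: 5+0-2=3
Step 9: prey: 4+1-0=5; pred: 3+0-1=2
Step 10: prey: 5+2-0=7; pred: 2+0-1=1
Step 11: prey: 7+2-0=9; pred: 1+0-0=1
Step 12: prey: 9+3-0=12; pred: 1+0-0=1
Max prey = 47 at step 1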